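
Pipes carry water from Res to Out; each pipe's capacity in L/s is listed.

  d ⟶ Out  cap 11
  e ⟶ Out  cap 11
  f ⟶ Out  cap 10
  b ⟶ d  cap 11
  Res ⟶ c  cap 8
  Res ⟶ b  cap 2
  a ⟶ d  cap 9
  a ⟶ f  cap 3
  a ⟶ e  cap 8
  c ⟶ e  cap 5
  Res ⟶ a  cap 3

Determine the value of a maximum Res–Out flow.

10

Augment Res→a→d→Out: bottleneck 3, flow now 3.
Augment Res→b→d→Out: bottleneck 2, flow now 5.
Augment Res→c→e→Out: bottleneck 5, flow now 10.
No augmenting path remains; maximum flow = 10.
In the residual graph, reachable from Res: {Res, c}.
Min-cut edges: Res→a (3), Res→b (2), c→e (5); capacity 3 + 2 + 5 = 10.
This cut is saturated, so no flow can exceed 10.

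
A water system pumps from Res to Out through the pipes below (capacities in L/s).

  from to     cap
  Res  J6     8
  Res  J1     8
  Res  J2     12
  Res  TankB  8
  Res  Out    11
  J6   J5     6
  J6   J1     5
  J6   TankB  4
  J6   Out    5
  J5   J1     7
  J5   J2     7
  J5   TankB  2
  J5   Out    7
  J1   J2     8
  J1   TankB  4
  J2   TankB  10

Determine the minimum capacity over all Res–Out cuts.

19

Augment Res→Out: bottleneck 11, flow now 11.
Augment Res→J6→Out: bottleneck 5, flow now 16.
Augment Res→J6→J5→Out: bottleneck 3, flow now 19.
No augmenting path remains; maximum flow = 19.
By max-flow min-cut, the minimum cut capacity equals the max flow.
In the residual graph, reachable from Res: {Res, J1, J2, TankB}.
Min-cut edges: Res→J6 (8), Res→Out (11); capacity 8 + 11 = 19.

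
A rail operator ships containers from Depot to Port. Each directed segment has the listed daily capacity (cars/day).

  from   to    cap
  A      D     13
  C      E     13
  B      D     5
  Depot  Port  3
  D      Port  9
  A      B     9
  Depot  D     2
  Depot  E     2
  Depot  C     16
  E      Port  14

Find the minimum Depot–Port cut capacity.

19

Augment Depot→Port: bottleneck 3, flow now 3.
Augment Depot→D→Port: bottleneck 2, flow now 5.
Augment Depot→E→Port: bottleneck 2, flow now 7.
Augment Depot→C→E→Port: bottleneck 12, flow now 19.
No augmenting path remains; maximum flow = 19.
By max-flow min-cut, the minimum cut capacity equals the max flow.
In the residual graph, reachable from Depot: {Depot, C, E}.
Min-cut edges: Depot→D (2), Depot→Port (3), E→Port (14); capacity 2 + 3 + 14 = 19.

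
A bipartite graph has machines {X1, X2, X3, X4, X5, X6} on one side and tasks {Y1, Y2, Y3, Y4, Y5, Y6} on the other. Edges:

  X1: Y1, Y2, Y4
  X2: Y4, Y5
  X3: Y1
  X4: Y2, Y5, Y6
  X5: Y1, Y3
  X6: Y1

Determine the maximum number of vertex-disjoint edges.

5

Unit-capacity flow: source→left, listed edges, right→sink; max matching = max flow.
Augmenting path X1→Y1 (+1); matched 1.
Augmenting path X2→Y4 (+1); matched 2.
Augmenting path X4→Y2 (+1); matched 3.
Augmenting path X5→Y3 (+1); matched 4.
Augmenting path X3→Y1→X1→Y2→X4→Y5 (+1); matched 5.
No augmenting path remains; maximum matching = 5.
König certificate: {X1, X2, X4, X5, Y1} is a vertex cover of size 5 (every listed pair touches it), so no matching can be larger.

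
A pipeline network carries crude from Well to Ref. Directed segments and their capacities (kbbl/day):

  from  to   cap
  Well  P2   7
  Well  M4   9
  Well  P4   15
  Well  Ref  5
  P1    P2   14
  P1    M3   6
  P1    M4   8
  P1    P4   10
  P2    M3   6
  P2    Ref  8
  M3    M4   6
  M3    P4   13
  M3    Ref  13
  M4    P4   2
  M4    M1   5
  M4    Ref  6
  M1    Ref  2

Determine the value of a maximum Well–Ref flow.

Augment Well→Ref: bottleneck 5, flow now 5.
Augment Well→P2→Ref: bottleneck 7, flow now 12.
Augment Well→M4→Ref: bottleneck 6, flow now 18.
Augment Well→M4→M1→Ref: bottleneck 2, flow now 20.
No augmenting path remains; maximum flow = 20.
In the residual graph, reachable from Well: {Well, M4, P4, M1}.
Min-cut edges: Well→P2 (7), Well→Ref (5), M4→Ref (6), M1→Ref (2); capacity 7 + 5 + 6 + 2 = 20.
This cut is saturated, so no flow can exceed 20.

20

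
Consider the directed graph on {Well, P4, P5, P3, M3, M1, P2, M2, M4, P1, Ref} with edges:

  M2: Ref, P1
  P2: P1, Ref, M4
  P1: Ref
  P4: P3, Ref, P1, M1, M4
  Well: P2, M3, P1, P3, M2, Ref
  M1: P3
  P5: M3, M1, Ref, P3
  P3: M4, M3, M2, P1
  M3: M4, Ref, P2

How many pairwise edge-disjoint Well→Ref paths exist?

5

Assign every edge capacity 1; by Menger, the answer equals the max flow.
Path Well→Ref (+1); total 1.
Path Well→M3→Ref (+1); total 2.
Path Well→P2→Ref (+1); total 3.
Path Well→M2→Ref (+1); total 4.
Path Well→P1→Ref (+1); total 5.
No residual Well→Ref path; max flow = 5.
Certifying cut of size 5: {M2→Ref, M3→Ref, P1→Ref, P2→Ref, Well→Ref}.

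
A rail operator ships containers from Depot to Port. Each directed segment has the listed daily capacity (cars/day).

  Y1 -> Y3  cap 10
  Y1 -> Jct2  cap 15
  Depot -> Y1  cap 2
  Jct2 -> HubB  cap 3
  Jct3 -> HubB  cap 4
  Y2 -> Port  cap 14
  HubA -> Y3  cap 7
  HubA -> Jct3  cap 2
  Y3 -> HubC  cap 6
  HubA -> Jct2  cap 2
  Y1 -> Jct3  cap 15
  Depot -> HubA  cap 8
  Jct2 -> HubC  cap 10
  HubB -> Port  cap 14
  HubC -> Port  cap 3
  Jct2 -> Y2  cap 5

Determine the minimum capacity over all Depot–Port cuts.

9

Augment Depot→Y1→Jct3→HubB→Port: bottleneck 2, flow now 2.
Augment Depot→HubA→Jct3→HubB→Port: bottleneck 2, flow now 4.
Augment Depot→HubA→Y3→HubC→Port: bottleneck 3, flow now 7.
Augment Depot→HubA→Jct2→HubB→Port: bottleneck 2, flow now 9.
No augmenting path remains; maximum flow = 9.
By max-flow min-cut, the minimum cut capacity equals the max flow.
In the residual graph, reachable from Depot: {Depot, HubA, Y3, HubC}.
Min-cut edges: Depot→Y1 (2), HubA→Jct3 (2), HubA→Jct2 (2), HubC→Port (3); capacity 2 + 2 + 2 + 3 = 9.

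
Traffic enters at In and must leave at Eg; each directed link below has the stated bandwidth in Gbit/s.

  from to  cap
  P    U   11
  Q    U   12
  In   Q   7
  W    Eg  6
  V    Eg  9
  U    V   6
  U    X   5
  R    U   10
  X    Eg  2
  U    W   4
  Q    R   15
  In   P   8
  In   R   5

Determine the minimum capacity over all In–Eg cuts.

Augment In→P→U→V→Eg: bottleneck 6, flow now 6.
Augment In→P→U→W→Eg: bottleneck 2, flow now 8.
Augment In→Q→U→W→Eg: bottleneck 2, flow now 10.
Augment In→Q→U→X→Eg: bottleneck 2, flow now 12.
No augmenting path remains; maximum flow = 12.
By max-flow min-cut, the minimum cut capacity equals the max flow.
In the residual graph, reachable from In: {In, P, Q, R, U, X}.
Min-cut edges: U→V (6), U→W (4), X→Eg (2); capacity 6 + 4 + 2 = 12.

12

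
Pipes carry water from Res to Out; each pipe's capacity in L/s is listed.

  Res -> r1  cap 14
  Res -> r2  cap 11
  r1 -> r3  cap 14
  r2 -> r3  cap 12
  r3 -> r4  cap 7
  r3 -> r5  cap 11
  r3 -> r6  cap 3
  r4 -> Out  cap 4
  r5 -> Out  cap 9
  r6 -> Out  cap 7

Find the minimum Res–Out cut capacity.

Augment Res→r1→r3→r4→Out: bottleneck 4, flow now 4.
Augment Res→r1→r3→r5→Out: bottleneck 9, flow now 13.
Augment Res→r1→r3→r6→Out: bottleneck 1, flow now 14.
Augment Res→r2→r3→r6→Out: bottleneck 2, flow now 16.
No augmenting path remains; maximum flow = 16.
By max-flow min-cut, the minimum cut capacity equals the max flow.
In the residual graph, reachable from Res: {Res, r1, r2, r3, r4, r5}.
Min-cut edges: r3→r6 (3), r4→Out (4), r5→Out (9); capacity 3 + 4 + 9 = 16.

16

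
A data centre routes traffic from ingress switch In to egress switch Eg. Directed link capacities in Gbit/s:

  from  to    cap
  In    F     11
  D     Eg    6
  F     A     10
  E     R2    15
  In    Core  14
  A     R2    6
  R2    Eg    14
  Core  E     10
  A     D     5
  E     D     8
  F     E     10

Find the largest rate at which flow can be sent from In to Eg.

Augment In→Core→E→R2→Eg: bottleneck 10, flow now 10.
Augment In→F→A→R2→Eg: bottleneck 4, flow now 14.
Augment In→F→A→D→Eg: bottleneck 5, flow now 19.
Augment In→F→E→D→Eg: bottleneck 1, flow now 20.
No augmenting path remains; maximum flow = 20.
In the residual graph, reachable from In: {In, Core, F, A, E, R2, D}.
Min-cut edges: R2→Eg (14), D→Eg (6); capacity 14 + 6 = 20.
This cut is saturated, so no flow can exceed 20.

20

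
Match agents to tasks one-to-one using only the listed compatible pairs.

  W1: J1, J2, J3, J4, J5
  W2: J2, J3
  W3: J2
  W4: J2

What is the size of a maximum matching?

3

Unit-capacity flow: source→left, listed edges, right→sink; max matching = max flow.
Augmenting path W1→J1 (+1); matched 1.
Augmenting path W2→J2 (+1); matched 2.
Augmenting path W3→J2→W2→J3 (+1); matched 3.
No augmenting path remains; maximum matching = 3.
König certificate: {W1, W2, J2} is a vertex cover of size 3 (every listed pair touches it), so no matching can be larger.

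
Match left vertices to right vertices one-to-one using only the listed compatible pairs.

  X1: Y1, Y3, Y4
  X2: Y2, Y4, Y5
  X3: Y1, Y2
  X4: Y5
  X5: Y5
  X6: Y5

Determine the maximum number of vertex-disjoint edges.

Unit-capacity flow: source→left, listed edges, right→sink; max matching = max flow.
Augmenting path X1→Y1 (+1); matched 1.
Augmenting path X2→Y2 (+1); matched 2.
Augmenting path X4→Y5 (+1); matched 3.
Augmenting path X3→Y1→X1→Y3 (+1); matched 4.
No augmenting path remains; maximum matching = 4.
König certificate: {X1, X2, X3, Y5} is a vertex cover of size 4 (every listed pair touches it), so no matching can be larger.

4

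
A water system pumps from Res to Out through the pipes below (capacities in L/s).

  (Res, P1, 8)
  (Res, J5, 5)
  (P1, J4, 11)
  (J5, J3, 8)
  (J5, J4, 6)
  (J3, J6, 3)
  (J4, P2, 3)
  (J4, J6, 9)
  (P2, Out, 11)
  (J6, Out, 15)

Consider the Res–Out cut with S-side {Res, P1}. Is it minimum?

Given cut capacity: 5 + 11 = 16.
Augment Res→P1→J4→P2→Out: bottleneck 3, flow now 3.
Augment Res→P1→J4→J6→Out: bottleneck 5, flow now 8.
Augment Res→J5→J3→J6→Out: bottleneck 3, flow now 11.
Augment Res→J5→J4→J6→Out: bottleneck 2, flow now 13.
No augmenting path remains; maximum flow = 13.
In the residual graph, reachable from Res: {Res}.
Min-cut edges: Res→P1 (8), Res→J5 (5); capacity 8 + 5 = 13.
Cut capacity 16 exceeds the max flow 13, so it is not minimum.

No — its capacity is 16, but the minimum cut has capacity 13.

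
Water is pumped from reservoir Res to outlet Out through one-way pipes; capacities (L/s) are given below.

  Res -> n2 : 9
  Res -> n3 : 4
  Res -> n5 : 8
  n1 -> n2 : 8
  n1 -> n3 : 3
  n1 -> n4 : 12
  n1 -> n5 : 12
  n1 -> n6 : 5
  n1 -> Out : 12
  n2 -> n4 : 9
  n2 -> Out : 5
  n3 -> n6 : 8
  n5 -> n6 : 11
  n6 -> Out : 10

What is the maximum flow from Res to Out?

15

Augment Res→n2→Out: bottleneck 5, flow now 5.
Augment Res→n3→n6→Out: bottleneck 4, flow now 9.
Augment Res→n5→n6→Out: bottleneck 6, flow now 15.
No augmenting path remains; maximum flow = 15.
In the residual graph, reachable from Res: {Res, n2, n3, n4, n5, n6}.
Min-cut edges: n2→Out (5), n6→Out (10); capacity 5 + 10 = 15.
This cut is saturated, so no flow can exceed 15.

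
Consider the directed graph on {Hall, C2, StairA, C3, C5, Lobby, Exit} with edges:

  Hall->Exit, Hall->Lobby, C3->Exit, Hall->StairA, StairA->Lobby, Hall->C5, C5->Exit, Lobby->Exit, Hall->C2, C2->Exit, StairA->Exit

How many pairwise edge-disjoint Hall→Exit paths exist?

5

Assign every edge capacity 1; by Menger, the answer equals the max flow.
Path Hall→Exit (+1); total 1.
Path Hall→C2→Exit (+1); total 2.
Path Hall→StairA→Exit (+1); total 3.
Path Hall→C5→Exit (+1); total 4.
Path Hall→Lobby→Exit (+1); total 5.
No residual Hall→Exit path; max flow = 5.
Certifying cut of size 5: {Hall→C2, Hall→C5, Hall→Exit, Hall→Lobby, Hall→StairA}.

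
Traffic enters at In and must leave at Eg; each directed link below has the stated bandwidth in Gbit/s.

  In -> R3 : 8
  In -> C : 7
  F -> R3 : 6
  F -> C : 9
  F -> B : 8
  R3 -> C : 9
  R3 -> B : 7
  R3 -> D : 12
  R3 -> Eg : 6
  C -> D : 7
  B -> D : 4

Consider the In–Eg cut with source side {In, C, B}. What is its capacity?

19

Edges leaving {In, C, B}: In→R3 (8), C→D (7), B→D (4).
Cut capacity = 8 + 7 + 4 = 19.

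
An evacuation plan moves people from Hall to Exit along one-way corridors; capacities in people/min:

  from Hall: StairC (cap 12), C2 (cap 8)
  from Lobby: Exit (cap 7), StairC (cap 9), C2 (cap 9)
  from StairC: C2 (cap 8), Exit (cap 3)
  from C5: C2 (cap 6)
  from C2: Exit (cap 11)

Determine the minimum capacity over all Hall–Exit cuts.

Augment Hall→StairC→Exit: bottleneck 3, flow now 3.
Augment Hall→C2→Exit: bottleneck 8, flow now 11.
Augment Hall→StairC→C2→Exit: bottleneck 3, flow now 14.
No augmenting path remains; maximum flow = 14.
By max-flow min-cut, the minimum cut capacity equals the max flow.
In the residual graph, reachable from Hall: {Hall, StairC, C2}.
Min-cut edges: StairC→Exit (3), C2→Exit (11); capacity 3 + 11 = 14.

14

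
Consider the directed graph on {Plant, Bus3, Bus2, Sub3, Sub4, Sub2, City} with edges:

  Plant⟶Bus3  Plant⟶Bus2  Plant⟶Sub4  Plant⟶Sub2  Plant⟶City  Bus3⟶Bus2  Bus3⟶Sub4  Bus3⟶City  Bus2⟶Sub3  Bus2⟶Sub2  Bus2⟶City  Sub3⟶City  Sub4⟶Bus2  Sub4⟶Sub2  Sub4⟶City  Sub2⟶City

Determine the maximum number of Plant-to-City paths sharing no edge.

5

Assign every edge capacity 1; by Menger, the answer equals the max flow.
Path Plant→City (+1); total 1.
Path Plant→Bus3→City (+1); total 2.
Path Plant→Bus2→City (+1); total 3.
Path Plant→Sub4→City (+1); total 4.
Path Plant→Sub2→City (+1); total 5.
No residual Plant→City path; max flow = 5.
Certifying cut of size 5: {Plant→Bus2, Plant→Bus3, Plant→City, Plant→Sub2, Plant→Sub4}.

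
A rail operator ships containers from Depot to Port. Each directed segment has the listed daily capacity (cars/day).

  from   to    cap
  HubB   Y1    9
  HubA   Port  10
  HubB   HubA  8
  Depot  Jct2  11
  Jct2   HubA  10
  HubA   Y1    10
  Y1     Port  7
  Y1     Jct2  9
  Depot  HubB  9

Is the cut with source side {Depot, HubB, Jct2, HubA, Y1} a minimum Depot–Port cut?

Given cut capacity: 10 + 7 = 17.
Augment Depot→HubB→HubA→Port: bottleneck 8, flow now 8.
Augment Depot→HubB→Y1→Port: bottleneck 1, flow now 9.
Augment Depot→Jct2→HubA→Port: bottleneck 2, flow now 11.
Augment Depot→Jct2→HubA→Y1→Port: bottleneck 6, flow now 17.
No augmenting path remains; maximum flow = 17.
Cut capacity 17 equals the max flow, so it is a minimum cut.

Yes — it is a minimum cut (capacity 17).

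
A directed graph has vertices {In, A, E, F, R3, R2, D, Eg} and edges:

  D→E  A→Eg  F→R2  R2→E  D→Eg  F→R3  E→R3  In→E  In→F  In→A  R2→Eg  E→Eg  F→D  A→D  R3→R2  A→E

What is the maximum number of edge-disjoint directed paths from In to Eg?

Assign every edge capacity 1; by Menger, the answer equals the max flow.
Path In→A→Eg (+1); total 1.
Path In→E→Eg (+1); total 2.
Path In→F→R2→Eg (+1); total 3.
No residual In→Eg path; max flow = 3.
Certifying cut of size 3: {In→A, In→E, In→F}.

3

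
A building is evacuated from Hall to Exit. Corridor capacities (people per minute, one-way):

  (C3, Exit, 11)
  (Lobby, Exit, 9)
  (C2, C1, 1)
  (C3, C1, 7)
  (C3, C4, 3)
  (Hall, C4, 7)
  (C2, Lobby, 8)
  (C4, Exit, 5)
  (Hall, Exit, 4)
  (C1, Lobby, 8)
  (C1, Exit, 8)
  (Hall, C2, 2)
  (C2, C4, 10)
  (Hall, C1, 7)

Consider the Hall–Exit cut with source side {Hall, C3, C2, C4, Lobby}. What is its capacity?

44

Edges leaving {Hall, C3, C2, C4, Lobby}: Hall→C1 (7), Hall→Exit (4), C3→C1 (7), C3→Exit (11), C2→C1 (1), C4→Exit (5), Lobby→Exit (9).
Cut capacity = 7 + 4 + 7 + 11 + 1 + 5 + 9 = 44.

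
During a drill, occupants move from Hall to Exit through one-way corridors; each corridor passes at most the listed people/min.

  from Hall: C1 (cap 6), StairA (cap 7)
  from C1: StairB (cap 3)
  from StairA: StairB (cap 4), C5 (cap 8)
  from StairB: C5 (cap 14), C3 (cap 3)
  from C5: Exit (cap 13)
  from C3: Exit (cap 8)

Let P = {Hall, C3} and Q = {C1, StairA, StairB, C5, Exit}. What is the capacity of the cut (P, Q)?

Edges leaving {Hall, C3}: Hall→C1 (6), Hall→StairA (7), C3→Exit (8).
Cut capacity = 6 + 7 + 8 = 21.

21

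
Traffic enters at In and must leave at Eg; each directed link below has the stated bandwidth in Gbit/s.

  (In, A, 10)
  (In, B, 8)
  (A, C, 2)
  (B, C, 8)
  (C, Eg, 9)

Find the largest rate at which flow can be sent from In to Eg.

Augment In→A→C→Eg: bottleneck 2, flow now 2.
Augment In→B→C→Eg: bottleneck 7, flow now 9.
No augmenting path remains; maximum flow = 9.
In the residual graph, reachable from In: {In, A, B, C}.
Min-cut edges: C→Eg (9); capacity 9 = 9.
This cut is saturated, so no flow can exceed 9.

9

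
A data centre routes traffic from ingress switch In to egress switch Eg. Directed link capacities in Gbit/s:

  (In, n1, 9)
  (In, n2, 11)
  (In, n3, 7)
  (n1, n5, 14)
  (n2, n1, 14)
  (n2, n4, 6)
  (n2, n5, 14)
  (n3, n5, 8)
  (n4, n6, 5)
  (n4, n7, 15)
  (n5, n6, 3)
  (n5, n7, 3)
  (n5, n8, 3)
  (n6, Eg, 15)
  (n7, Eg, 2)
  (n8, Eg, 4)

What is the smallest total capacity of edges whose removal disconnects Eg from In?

Augment In→n1→n5→n6→Eg: bottleneck 3, flow now 3.
Augment In→n1→n5→n7→Eg: bottleneck 2, flow now 5.
Augment In→n1→n5→n8→Eg: bottleneck 3, flow now 8.
Augment In→n2→n4→n6→Eg: bottleneck 5, flow now 13.
No augmenting path remains; maximum flow = 13.
By max-flow min-cut, the minimum cut capacity equals the max flow.
In the residual graph, reachable from In: {In, n1, n2, n3, n4, n5, n7}.
Min-cut edges: n4→n6 (5), n5→n6 (3), n5→n8 (3), n7→Eg (2); capacity 5 + 3 + 3 + 2 = 13.

13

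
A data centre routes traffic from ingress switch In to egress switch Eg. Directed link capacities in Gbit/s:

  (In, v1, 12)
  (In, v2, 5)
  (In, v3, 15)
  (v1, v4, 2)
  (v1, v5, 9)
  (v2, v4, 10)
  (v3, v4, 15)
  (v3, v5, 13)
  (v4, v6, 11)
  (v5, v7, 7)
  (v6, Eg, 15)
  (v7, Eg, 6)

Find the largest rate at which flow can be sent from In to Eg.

Augment In→v1→v4→v6→Eg: bottleneck 2, flow now 2.
Augment In→v1→v5→v7→Eg: bottleneck 6, flow now 8.
Augment In→v2→v4→v6→Eg: bottleneck 5, flow now 13.
Augment In→v3→v4→v6→Eg: bottleneck 4, flow now 17.
No augmenting path remains; maximum flow = 17.
In the residual graph, reachable from In: {In, v1, v2, v3, v4, v5, v7}.
Min-cut edges: v4→v6 (11), v7→Eg (6); capacity 11 + 6 = 17.
This cut is saturated, so no flow can exceed 17.

17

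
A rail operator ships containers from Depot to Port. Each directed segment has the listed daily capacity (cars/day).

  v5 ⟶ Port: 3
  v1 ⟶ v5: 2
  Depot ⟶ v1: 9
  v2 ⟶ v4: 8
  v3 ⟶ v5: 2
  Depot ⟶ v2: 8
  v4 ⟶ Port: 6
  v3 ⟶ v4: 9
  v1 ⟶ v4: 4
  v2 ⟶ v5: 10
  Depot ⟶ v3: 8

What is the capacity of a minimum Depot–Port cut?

Augment Depot→v1→v4→Port: bottleneck 4, flow now 4.
Augment Depot→v1→v5→Port: bottleneck 2, flow now 6.
Augment Depot→v2→v4→Port: bottleneck 2, flow now 8.
Augment Depot→v2→v5→Port: bottleneck 1, flow now 9.
No augmenting path remains; maximum flow = 9.
By max-flow min-cut, the minimum cut capacity equals the max flow.
In the residual graph, reachable from Depot: {Depot, v1, v2, v3, v4, v5}.
Min-cut edges: v4→Port (6), v5→Port (3); capacity 6 + 3 = 9.

9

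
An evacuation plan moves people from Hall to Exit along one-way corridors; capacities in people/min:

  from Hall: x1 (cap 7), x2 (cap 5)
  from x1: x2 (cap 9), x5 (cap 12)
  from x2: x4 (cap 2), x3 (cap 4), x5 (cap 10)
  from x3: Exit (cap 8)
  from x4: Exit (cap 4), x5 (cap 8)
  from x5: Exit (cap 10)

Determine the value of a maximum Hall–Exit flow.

12

Augment Hall→x1→x5→Exit: bottleneck 7, flow now 7.
Augment Hall→x2→x3→Exit: bottleneck 4, flow now 11.
Augment Hall→x2→x4→Exit: bottleneck 1, flow now 12.
No augmenting path remains; maximum flow = 12.
In the residual graph, reachable from Hall: {Hall}.
Min-cut edges: Hall→x1 (7), Hall→x2 (5); capacity 7 + 5 = 12.
This cut is saturated, so no flow can exceed 12.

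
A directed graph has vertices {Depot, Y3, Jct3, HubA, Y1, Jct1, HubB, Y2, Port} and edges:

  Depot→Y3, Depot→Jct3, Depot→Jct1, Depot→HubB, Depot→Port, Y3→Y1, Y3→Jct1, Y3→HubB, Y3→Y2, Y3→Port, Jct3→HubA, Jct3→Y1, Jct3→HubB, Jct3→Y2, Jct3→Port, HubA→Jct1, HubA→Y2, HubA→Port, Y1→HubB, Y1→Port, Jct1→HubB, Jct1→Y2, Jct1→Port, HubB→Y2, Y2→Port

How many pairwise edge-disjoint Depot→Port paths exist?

Assign every edge capacity 1; by Menger, the answer equals the max flow.
Path Depot→Port (+1); total 1.
Path Depot→Y3→Port (+1); total 2.
Path Depot→Jct3→Port (+1); total 3.
Path Depot→Jct1→Port (+1); total 4.
Path Depot→HubB→Y2→Port (+1); total 5.
No residual Depot→Port path; max flow = 5.
Certifying cut of size 5: {Depot→HubB, Depot→Jct1, Depot→Jct3, Depot→Port, Depot→Y3}.

5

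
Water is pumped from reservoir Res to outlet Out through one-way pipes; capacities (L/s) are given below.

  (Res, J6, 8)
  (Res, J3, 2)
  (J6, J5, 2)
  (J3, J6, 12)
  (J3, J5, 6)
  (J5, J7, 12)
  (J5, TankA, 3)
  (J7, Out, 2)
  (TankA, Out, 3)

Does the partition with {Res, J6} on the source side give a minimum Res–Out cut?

Given cut capacity: 2 + 2 = 4.
Augment Res→J6→J5→J7→Out: bottleneck 2, flow now 2.
Augment Res→J3→J5→TankA→Out: bottleneck 2, flow now 4.
No augmenting path remains; maximum flow = 4.
Cut capacity 4 equals the max flow, so it is a minimum cut.

Yes — it is a minimum cut (capacity 4).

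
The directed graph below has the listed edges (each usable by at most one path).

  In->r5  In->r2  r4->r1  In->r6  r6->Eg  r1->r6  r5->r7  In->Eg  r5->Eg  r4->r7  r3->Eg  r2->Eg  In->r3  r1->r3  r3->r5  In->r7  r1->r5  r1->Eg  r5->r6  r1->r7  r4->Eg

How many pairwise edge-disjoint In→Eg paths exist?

Assign every edge capacity 1; by Menger, the answer equals the max flow.
Path In→Eg (+1); total 1.
Path In→r2→Eg (+1); total 2.
Path In→r3→Eg (+1); total 3.
Path In→r5→Eg (+1); total 4.
Path In→r6→Eg (+1); total 5.
No residual In→Eg path; max flow = 5.
Certifying cut of size 5: {In→Eg, In→r2, In→r3, In→r5, In→r6}.

5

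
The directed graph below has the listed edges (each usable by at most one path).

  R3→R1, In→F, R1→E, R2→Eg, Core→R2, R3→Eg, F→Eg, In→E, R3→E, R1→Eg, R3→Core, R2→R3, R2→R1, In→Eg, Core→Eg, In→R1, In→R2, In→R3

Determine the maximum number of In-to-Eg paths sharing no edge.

Assign every edge capacity 1; by Menger, the answer equals the max flow.
Path In→Eg (+1); total 1.
Path In→R3→Eg (+1); total 2.
Path In→R2→Eg (+1); total 3.
Path In→F→Eg (+1); total 4.
Path In→R1→Eg (+1); total 5.
No residual In→Eg path; max flow = 5.
Certifying cut of size 5: {In→Eg, In→F, In→R1, In→R2, In→R3}.

5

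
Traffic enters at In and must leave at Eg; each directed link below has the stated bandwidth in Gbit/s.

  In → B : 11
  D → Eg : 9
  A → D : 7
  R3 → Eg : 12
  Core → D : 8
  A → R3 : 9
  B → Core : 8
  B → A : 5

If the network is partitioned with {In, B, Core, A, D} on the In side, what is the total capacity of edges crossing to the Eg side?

18

Edges leaving {In, B, Core, A, D}: A→R3 (9), D→Eg (9).
Cut capacity = 9 + 9 = 18.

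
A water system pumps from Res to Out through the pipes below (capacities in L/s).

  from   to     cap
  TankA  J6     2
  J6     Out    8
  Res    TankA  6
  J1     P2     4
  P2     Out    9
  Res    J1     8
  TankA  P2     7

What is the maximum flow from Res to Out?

10

Augment Res→TankA→P2→Out: bottleneck 6, flow now 6.
Augment Res→J1→P2→Out: bottleneck 3, flow now 9.
Augment Res→J1→P2→TankA→J6→Out: bottleneck 1, flow now 10. (uses reverse residual edge)
No augmenting path remains; maximum flow = 10.
In the residual graph, reachable from Res: {Res, J1}.
Min-cut edges: Res→TankA (6), J1→P2 (4); capacity 6 + 4 = 10.
This cut is saturated, so no flow can exceed 10.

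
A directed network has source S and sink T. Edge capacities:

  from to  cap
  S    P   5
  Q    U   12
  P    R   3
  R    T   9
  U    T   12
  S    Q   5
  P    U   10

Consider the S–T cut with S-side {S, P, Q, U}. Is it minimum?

No — its capacity is 15, but the minimum cut has capacity 10.

Given cut capacity: 3 + 12 = 15.
Augment S→P→R→T: bottleneck 3, flow now 3.
Augment S→P→U→T: bottleneck 2, flow now 5.
Augment S→Q→U→T: bottleneck 5, flow now 10.
No augmenting path remains; maximum flow = 10.
In the residual graph, reachable from S: {S}.
Min-cut edges: S→P (5), S→Q (5); capacity 5 + 5 = 10.
Cut capacity 15 exceeds the max flow 10, so it is not minimum.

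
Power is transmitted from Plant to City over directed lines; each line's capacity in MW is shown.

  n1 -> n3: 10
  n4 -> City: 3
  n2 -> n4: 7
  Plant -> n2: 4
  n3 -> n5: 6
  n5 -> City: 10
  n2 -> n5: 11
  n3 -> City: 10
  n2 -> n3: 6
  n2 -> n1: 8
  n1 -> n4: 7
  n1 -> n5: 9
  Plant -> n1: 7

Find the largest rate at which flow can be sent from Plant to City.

11

Augment Plant→n1→n3→City: bottleneck 7, flow now 7.
Augment Plant→n2→n3→City: bottleneck 3, flow now 10.
Augment Plant→n2→n4→City: bottleneck 1, flow now 11.
No augmenting path remains; maximum flow = 11.
In the residual graph, reachable from Plant: {Plant}.
Min-cut edges: Plant→n1 (7), Plant→n2 (4); capacity 7 + 4 = 11.
This cut is saturated, so no flow can exceed 11.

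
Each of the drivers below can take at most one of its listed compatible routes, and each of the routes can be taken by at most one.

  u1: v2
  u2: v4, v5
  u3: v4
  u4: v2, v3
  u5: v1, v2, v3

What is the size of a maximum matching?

Unit-capacity flow: source→left, listed edges, right→sink; max matching = max flow.
Augmenting path u1→v2 (+1); matched 1.
Augmenting path u2→v4 (+1); matched 2.
Augmenting path u4→v3 (+1); matched 3.
Augmenting path u5→v1 (+1); matched 4.
Augmenting path u3→v4→u2→v5 (+1); matched 5.
No augmenting path remains; maximum matching = 5.
König certificate: {u1, u2, u3, u4, u5} is a vertex cover of size 5 (every listed pair touches it), so no matching can be larger.

5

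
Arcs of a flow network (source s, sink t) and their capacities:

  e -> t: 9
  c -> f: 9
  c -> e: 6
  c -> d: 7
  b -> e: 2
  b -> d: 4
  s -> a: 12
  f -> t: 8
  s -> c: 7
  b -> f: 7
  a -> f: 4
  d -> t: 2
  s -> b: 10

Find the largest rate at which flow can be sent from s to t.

18

Augment s→a→f→t: bottleneck 4, flow now 4.
Augment s→b→d→t: bottleneck 2, flow now 6.
Augment s→b→e→t: bottleneck 2, flow now 8.
Augment s→b→f→t: bottleneck 4, flow now 12.
Augment s→c→e→t: bottleneck 6, flow now 18.
No augmenting path remains; maximum flow = 18.
In the residual graph, reachable from s: {s, a, b, c, d, f}.
Min-cut edges: b→e (2), c→e (6), d→t (2), f→t (8); capacity 2 + 6 + 2 + 8 = 18.
This cut is saturated, so no flow can exceed 18.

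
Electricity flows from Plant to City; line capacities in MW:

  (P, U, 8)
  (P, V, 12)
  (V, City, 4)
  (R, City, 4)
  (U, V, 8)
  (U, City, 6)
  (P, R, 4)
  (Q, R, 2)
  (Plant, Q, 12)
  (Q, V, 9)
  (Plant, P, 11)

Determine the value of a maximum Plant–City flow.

Augment Plant→P→R→City: bottleneck 4, flow now 4.
Augment Plant→P→U→City: bottleneck 6, flow now 10.
Augment Plant→P→V→City: bottleneck 1, flow now 11.
Augment Plant→Q→V→City: bottleneck 3, flow now 14.
No augmenting path remains; maximum flow = 14.
In the residual graph, reachable from Plant: {Plant, P, Q, R, U, V}.
Min-cut edges: R→City (4), U→City (6), V→City (4); capacity 4 + 6 + 4 = 14.
This cut is saturated, so no flow can exceed 14.

14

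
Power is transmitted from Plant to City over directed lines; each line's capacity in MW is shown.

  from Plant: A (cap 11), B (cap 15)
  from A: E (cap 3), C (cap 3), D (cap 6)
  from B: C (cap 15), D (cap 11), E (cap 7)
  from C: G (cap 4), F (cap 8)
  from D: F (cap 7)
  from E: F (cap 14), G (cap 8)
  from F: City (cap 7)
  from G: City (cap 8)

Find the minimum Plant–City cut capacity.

15

Augment Plant→A→C→F→City: bottleneck 3, flow now 3.
Augment Plant→A→D→F→City: bottleneck 4, flow now 7.
Augment Plant→A→E→G→City: bottleneck 3, flow now 10.
Augment Plant→B→C→G→City: bottleneck 4, flow now 14.
Augment Plant→B→E→G→City: bottleneck 1, flow now 15.
No augmenting path remains; maximum flow = 15.
By max-flow min-cut, the minimum cut capacity equals the max flow.
In the residual graph, reachable from Plant: {Plant, A, B, C, D, E, F, G}.
Min-cut edges: F→City (7), G→City (8); capacity 7 + 8 = 15.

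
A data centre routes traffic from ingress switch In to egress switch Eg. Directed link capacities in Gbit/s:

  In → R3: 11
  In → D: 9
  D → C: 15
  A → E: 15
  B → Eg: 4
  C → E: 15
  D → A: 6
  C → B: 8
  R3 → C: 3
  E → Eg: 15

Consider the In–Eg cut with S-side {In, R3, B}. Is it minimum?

Given cut capacity: 9 + 3 + 4 = 16.
Augment In→R3→C→B→Eg: bottleneck 3, flow now 3.
Augment In→D→C→B→Eg: bottleneck 1, flow now 4.
Augment In→D→C→E→Eg: bottleneck 8, flow now 12.
No augmenting path remains; maximum flow = 12.
In the residual graph, reachable from In: {In, R3}.
Min-cut edges: In→D (9), R3→C (3); capacity 9 + 3 = 12.
Cut capacity 16 exceeds the max flow 12, so it is not minimum.

No — its capacity is 16, but the minimum cut has capacity 12.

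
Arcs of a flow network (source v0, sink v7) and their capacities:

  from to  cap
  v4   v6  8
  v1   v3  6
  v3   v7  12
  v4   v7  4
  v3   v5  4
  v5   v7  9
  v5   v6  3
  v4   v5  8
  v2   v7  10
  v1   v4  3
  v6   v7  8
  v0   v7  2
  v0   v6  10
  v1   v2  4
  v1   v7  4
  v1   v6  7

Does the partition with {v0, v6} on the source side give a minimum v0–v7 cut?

Given cut capacity: 2 + 8 = 10.
Augment v0→v7: bottleneck 2, flow now 2.
Augment v0→v6→v7: bottleneck 8, flow now 10.
No augmenting path remains; maximum flow = 10.
Cut capacity 10 equals the max flow, so it is a minimum cut.

Yes — it is a minimum cut (capacity 10).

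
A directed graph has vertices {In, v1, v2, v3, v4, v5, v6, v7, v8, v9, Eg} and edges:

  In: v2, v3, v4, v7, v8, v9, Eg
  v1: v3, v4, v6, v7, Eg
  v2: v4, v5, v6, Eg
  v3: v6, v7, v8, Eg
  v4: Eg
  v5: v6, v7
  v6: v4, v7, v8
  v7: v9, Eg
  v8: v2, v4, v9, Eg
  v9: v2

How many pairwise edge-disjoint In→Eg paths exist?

Assign every edge capacity 1; by Menger, the answer equals the max flow.
Path In→Eg (+1); total 1.
Path In→v2→Eg (+1); total 2.
Path In→v3→Eg (+1); total 3.
Path In→v4→Eg (+1); total 4.
Path In→v7→Eg (+1); total 5.
Path In→v8→Eg (+1); total 6.
No residual In→Eg path; max flow = 6.
Certifying cut of size 6: {In→Eg, In→v3, v2→Eg, v4→Eg, v7→Eg, v8→Eg}.

6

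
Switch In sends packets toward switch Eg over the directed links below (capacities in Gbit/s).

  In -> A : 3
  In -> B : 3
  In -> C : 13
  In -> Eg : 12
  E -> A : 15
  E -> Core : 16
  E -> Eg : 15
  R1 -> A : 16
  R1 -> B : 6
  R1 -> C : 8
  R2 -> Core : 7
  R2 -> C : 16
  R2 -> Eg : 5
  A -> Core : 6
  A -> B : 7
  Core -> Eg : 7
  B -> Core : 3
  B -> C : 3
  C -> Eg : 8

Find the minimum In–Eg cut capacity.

26

Augment In→Eg: bottleneck 12, flow now 12.
Augment In→C→Eg: bottleneck 8, flow now 20.
Augment In→A→Core→Eg: bottleneck 3, flow now 23.
Augment In→B→Core→Eg: bottleneck 3, flow now 26.
No augmenting path remains; maximum flow = 26.
By max-flow min-cut, the minimum cut capacity equals the max flow.
In the residual graph, reachable from In: {In, C}.
Min-cut edges: In→A (3), In→B (3), In→Eg (12), C→Eg (8); capacity 3 + 3 + 12 + 8 = 26.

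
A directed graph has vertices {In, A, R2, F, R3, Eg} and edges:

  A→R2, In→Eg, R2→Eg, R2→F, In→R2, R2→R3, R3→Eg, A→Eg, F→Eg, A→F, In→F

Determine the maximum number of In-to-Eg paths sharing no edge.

3

Assign every edge capacity 1; by Menger, the answer equals the max flow.
Path In→Eg (+1); total 1.
Path In→R2→Eg (+1); total 2.
Path In→F→Eg (+1); total 3.
No residual In→Eg path; max flow = 3.
Certifying cut of size 3: {In→Eg, In→F, In→R2}.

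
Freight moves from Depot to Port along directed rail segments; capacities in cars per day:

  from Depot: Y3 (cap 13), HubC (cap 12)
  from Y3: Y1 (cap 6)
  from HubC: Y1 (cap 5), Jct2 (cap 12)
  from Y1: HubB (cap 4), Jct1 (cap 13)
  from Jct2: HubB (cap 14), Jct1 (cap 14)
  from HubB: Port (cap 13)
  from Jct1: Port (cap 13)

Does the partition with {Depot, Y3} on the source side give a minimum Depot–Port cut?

Given cut capacity: 12 + 6 = 18.
Augment Depot→Y3→Y1→HubB→Port: bottleneck 4, flow now 4.
Augment Depot→Y3→Y1→Jct1→Port: bottleneck 2, flow now 6.
Augment Depot→HubC→Y1→Jct1→Port: bottleneck 5, flow now 11.
Augment Depot→HubC→Jct2→HubB→Port: bottleneck 7, flow now 18.
No augmenting path remains; maximum flow = 18.
Cut capacity 18 equals the max flow, so it is a minimum cut.

Yes — it is a minimum cut (capacity 18).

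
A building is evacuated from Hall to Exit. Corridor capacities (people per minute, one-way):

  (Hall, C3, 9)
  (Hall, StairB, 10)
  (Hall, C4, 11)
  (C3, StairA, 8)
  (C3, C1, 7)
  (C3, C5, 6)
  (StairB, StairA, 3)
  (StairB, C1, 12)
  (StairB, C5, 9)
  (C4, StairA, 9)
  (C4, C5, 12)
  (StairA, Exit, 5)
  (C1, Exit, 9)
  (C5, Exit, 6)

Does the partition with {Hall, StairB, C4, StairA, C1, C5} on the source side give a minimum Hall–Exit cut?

No — its capacity is 29, but the minimum cut has capacity 20.

Given cut capacity: 9 + 5 + 9 + 6 = 29.
Augment Hall→C3→StairA→Exit: bottleneck 5, flow now 5.
Augment Hall→C3→C1→Exit: bottleneck 4, flow now 9.
Augment Hall→StairB→C1→Exit: bottleneck 5, flow now 14.
Augment Hall→StairB→C5→Exit: bottleneck 5, flow now 19.
Augment Hall→C4→C5→Exit: bottleneck 1, flow now 20.
No augmenting path remains; maximum flow = 20.
In the residual graph, reachable from Hall: {Hall, C3, StairB, C4, StairA, C1, C5}.
Min-cut edges: StairA→Exit (5), C1→Exit (9), C5→Exit (6); capacity 5 + 9 + 6 = 20.
Cut capacity 29 exceeds the max flow 20, so it is not minimum.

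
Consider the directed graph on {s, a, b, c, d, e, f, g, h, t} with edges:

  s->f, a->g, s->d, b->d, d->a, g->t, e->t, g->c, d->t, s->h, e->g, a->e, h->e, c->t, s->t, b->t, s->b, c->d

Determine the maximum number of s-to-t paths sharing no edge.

Assign every edge capacity 1; by Menger, the answer equals the max flow.
Path s→t (+1); total 1.
Path s→b→t (+1); total 2.
Path s→d→t (+1); total 3.
Path s→h→e→t (+1); total 4.
No residual s→t path; max flow = 4.
Certifying cut of size 4: {s→b, s→d, s→h, s→t}.

4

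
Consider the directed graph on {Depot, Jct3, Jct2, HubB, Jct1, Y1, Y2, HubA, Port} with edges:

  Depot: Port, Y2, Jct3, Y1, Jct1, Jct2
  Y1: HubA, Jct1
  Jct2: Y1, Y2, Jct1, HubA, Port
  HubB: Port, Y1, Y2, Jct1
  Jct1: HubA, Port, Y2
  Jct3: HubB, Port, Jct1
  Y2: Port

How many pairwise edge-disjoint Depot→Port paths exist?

Assign every edge capacity 1; by Menger, the answer equals the max flow.
Path Depot→Port (+1); total 1.
Path Depot→Jct3→Port (+1); total 2.
Path Depot→Jct2→Port (+1); total 3.
Path Depot→Jct1→Port (+1); total 4.
Path Depot→Y2→Port (+1); total 5.
No residual Depot→Port path; max flow = 5.
Certifying cut of size 5: {Depot→Jct2, Depot→Jct3, Depot→Port, Jct1→Port, Y2→Port}.

5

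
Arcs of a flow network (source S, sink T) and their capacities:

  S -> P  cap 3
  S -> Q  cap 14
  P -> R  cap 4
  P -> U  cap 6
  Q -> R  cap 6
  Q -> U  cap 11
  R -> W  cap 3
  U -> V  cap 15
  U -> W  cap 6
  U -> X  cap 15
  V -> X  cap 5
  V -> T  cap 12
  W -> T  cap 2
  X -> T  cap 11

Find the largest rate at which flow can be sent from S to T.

Augment S→P→R→W→T: bottleneck 2, flow now 2.
Augment S→P→U→V→T: bottleneck 1, flow now 3.
Augment S→Q→U→V→T: bottleneck 11, flow now 14.
Augment S→Q→R→P→U→X→T: bottleneck 2, flow now 16. (uses reverse residual edge)
No augmenting path remains; maximum flow = 16.
In the residual graph, reachable from S: {S, Q, R, W}.
Min-cut edges: S→P (3), Q→U (11), W→T (2); capacity 3 + 11 + 2 = 16.
This cut is saturated, so no flow can exceed 16.

16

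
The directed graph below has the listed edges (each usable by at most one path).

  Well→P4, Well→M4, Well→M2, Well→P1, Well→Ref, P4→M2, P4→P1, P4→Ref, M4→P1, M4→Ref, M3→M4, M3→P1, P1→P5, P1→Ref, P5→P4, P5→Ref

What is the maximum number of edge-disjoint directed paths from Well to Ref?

4

Assign every edge capacity 1; by Menger, the answer equals the max flow.
Path Well→Ref (+1); total 1.
Path Well→P4→Ref (+1); total 2.
Path Well→M4→Ref (+1); total 3.
Path Well→P1→Ref (+1); total 4.
No residual Well→Ref path; max flow = 4.
Certifying cut of size 4: {Well→M4, Well→P1, Well→P4, Well→Ref}.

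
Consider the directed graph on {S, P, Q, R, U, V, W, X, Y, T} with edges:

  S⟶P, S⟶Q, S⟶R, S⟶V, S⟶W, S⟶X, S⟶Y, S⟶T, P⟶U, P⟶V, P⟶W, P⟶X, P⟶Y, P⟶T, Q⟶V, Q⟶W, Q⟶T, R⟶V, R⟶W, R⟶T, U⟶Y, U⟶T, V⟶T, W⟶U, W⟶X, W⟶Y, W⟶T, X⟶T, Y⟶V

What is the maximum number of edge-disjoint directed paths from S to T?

Assign every edge capacity 1; by Menger, the answer equals the max flow.
Path S→T (+1); total 1.
Path S→P→T (+1); total 2.
Path S→Q→T (+1); total 3.
Path S→R→T (+1); total 4.
Path S→V→T (+1); total 5.
Path S→W→T (+1); total 6.
Path S→X→T (+1); total 7.
No residual S→T path; max flow = 7.
Certifying cut of size 7: {S→P, S→Q, S→R, S→T, S→W, S→X, V→T}.

7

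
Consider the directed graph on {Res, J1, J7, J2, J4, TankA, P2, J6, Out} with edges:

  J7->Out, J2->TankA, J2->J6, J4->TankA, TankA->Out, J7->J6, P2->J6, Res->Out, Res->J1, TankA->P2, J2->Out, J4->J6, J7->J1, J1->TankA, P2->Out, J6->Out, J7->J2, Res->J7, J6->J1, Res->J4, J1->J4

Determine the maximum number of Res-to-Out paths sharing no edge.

4

Assign every edge capacity 1; by Menger, the answer equals the max flow.
Path Res→Out (+1); total 1.
Path Res→J7→Out (+1); total 2.
Path Res→J1→TankA→Out (+1); total 3.
Path Res→J4→J6→Out (+1); total 4.
No residual Res→Out path; max flow = 4.
Certifying cut of size 4: {Res→J1, Res→J4, Res→J7, Res→Out}.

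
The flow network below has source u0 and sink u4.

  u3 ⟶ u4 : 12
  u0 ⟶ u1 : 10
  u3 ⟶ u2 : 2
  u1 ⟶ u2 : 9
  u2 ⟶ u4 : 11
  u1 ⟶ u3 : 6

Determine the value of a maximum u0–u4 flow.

Augment u0→u1→u2→u4: bottleneck 9, flow now 9.
Augment u0→u1→u3→u4: bottleneck 1, flow now 10.
No augmenting path remains; maximum flow = 10.
In the residual graph, reachable from u0: {u0}.
Min-cut edges: u0→u1 (10); capacity 10 = 10.
This cut is saturated, so no flow can exceed 10.

10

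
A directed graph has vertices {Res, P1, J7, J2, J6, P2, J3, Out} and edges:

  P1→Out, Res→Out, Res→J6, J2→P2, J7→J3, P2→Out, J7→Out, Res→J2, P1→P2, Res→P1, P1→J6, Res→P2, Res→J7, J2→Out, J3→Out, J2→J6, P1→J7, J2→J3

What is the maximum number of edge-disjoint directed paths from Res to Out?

5

Assign every edge capacity 1; by Menger, the answer equals the max flow.
Path Res→Out (+1); total 1.
Path Res→P1→Out (+1); total 2.
Path Res→J7→Out (+1); total 3.
Path Res→J2→Out (+1); total 4.
Path Res→P2→Out (+1); total 5.
No residual Res→Out path; max flow = 5.
Certifying cut of size 5: {Res→J2, Res→J7, Res→Out, Res→P1, Res→P2}.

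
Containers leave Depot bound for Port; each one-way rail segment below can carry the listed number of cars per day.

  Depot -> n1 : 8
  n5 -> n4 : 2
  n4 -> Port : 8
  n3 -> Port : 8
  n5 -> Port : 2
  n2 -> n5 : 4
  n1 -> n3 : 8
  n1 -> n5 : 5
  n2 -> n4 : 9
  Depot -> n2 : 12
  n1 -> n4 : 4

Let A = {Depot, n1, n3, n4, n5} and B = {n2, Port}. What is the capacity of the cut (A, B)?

Edges leaving {Depot, n1, n3, n4, n5}: Depot→n2 (12), n3→Port (8), n4→Port (8), n5→Port (2).
Cut capacity = 12 + 8 + 8 + 2 = 30.

30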